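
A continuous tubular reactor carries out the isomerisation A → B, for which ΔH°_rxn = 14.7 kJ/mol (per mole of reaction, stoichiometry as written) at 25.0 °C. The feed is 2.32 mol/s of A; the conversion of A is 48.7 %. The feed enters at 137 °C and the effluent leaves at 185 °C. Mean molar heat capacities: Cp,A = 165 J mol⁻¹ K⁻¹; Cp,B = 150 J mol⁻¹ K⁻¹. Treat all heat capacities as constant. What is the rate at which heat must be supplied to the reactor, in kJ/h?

Extent of reaction ξ = 0.487 × 2.32 = 1.1298 mol/s
Reaction term: ξ·ΔH°_rxn = 1.1298 × 14.7 = 16.609 kJ/s
Sensible, feed 137→25 °C: -42.874 kJ/s
Outlet flows (mol/s): A 1.1902, B 1.1298
Sensible, products 25→185 °C: 58.536 kJ/s
Q = ΔH = 32.271 kJ/s = 32.271 kW
Heat supplied = 116180 kJ/h

Q_in = 116000 kJ/h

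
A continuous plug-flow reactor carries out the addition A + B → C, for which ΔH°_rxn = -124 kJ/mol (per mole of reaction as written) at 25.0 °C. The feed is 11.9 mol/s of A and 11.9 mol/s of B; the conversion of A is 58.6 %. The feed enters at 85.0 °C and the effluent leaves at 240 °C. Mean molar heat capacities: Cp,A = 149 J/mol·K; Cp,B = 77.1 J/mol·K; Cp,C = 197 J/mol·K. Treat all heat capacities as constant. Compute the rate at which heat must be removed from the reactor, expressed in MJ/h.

Extent of reaction ξ = 0.586 × 11.9 = 6.9734 mol/s
Reaction term: ξ·ΔH°_rxn = 6.9734 × -124 = -864.7 kJ/s
Sensible, feed 85.0→25 °C: -161.44 kJ/s
Outlet flows (mol/s): A 4.9266, B 4.9266, C 6.9734
Sensible, products 25→240 °C: 534.85 kJ/s
Q = ΔH = -491.29 kJ/s = -491.29 kW
Heat removed = 1768.6 MJ/h

Q_out = 1770 MJ/h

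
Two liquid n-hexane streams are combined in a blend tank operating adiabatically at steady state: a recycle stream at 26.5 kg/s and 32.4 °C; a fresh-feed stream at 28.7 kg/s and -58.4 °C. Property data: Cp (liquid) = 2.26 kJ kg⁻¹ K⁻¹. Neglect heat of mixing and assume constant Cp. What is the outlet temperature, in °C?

T_out = -14.8 °C

No heat crosses the boundary, so H_out = H_in.
Σ ṁᵢCp,ᵢTᵢ = 26.5×2.26×32.4 + 28.7×2.26×-58.4 = -1847.5
Σ ṁᵢCp,ᵢ = 26.5×2.26 + 28.7×2.26 = 124.75
T_out = -1847.5 / 124.75 = -14.809 °C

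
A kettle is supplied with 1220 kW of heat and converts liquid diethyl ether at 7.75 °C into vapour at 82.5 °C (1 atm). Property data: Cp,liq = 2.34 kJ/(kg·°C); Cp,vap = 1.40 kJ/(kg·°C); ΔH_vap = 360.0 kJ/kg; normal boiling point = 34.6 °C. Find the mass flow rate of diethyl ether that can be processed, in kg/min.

Δh = 2.34×(34.6−7.75) + 360.0 + 1.40×(82.5−34.6) = 489.89 kJ/kg
Q = 1220 kW = 1220 kJ/s = 73200 kJ/min
ṁ = Q/Δh = 73200 / 489.89 = 149.42 kg/min

ṁ = 149 kg/min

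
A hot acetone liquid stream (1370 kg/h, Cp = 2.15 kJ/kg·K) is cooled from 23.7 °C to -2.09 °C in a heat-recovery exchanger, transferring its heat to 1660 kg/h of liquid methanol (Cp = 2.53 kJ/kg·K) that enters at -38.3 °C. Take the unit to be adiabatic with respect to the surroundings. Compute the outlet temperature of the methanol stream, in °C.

T_c,out = -20.2 °C

Heat released by hot stream: Q = 1370 × 2.15 × (23.7 − -2.09) = 75964 kJ/h
Energy balance on cold side (adiabatic exchanger): Q = ṁ_c·Cp_c·(T_c,out − T_c,in)
T_c,out = -38.3 + 75964/(1660 × 2.53) = -20.212 °C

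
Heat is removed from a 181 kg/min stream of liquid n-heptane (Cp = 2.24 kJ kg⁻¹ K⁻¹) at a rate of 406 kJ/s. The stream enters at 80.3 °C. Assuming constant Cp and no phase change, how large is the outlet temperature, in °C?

Q = 406 kJ/s = 24360 kJ/min
ΔT = Q/(ṁ·Cp) = 24360/(181×2.24) = 60.083 K
T_out = 80.3 − 60.083 = 20.217 °C

T_out = 20.2 °C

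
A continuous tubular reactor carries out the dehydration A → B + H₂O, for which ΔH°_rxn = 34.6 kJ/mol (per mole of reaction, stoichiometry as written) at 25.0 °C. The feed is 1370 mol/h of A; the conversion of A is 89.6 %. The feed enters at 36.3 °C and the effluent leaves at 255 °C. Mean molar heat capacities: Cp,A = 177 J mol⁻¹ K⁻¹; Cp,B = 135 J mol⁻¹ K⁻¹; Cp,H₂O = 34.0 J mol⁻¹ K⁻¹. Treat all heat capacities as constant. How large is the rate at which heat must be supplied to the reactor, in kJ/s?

Extent of reaction ξ = 0.896 × 1370 = 1227.5 mol/h
Reaction term: ξ·ΔH°_rxn = 1227.5 × 34.6 = 42472 kJ/h
Sensible, feed 36.3→25 °C: -2740.1 kJ/h
Outlet flows (mol/h): A 142.48, B 1227.5, H₂O 1227.5
Sensible, products 25→255 °C: 53514 kJ/h
Q = ΔH = 93246 kJ/h = 25.902 kW
Heat supplied = 25.902 kJ/s

Q_in = 25.9 kJ/s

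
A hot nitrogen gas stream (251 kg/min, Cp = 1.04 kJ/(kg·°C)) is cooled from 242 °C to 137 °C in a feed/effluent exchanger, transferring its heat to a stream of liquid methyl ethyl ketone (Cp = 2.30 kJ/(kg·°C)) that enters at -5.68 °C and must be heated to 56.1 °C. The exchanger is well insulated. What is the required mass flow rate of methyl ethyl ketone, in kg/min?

ṁ_c = 193 kg/min

Heat released by hot stream: Q = 251 × 1.04 × (242 − 137) = 27409 kJ/min
Energy balance on cold side (adiabatic exchanger): Q = ṁ_c·Cp_c·(T_c,out − T_c,in)
ṁ_c = 27409 / [2.30 × (56.1 − -5.68)] = 192.89 kg/min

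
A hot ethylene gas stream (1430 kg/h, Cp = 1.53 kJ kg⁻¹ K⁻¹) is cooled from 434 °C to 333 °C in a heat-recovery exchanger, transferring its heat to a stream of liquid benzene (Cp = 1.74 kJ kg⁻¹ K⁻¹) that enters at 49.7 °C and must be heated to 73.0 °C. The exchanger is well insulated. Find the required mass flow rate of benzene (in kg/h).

Heat released by hot stream: Q = 1430 × 1.53 × (434 − 333) = 220980 kJ/h
Energy balance on cold side (adiabatic exchanger): Q = ṁ_c·Cp_c·(T_c,out − T_c,in)
ṁ_c = 220980 / [1.74 × (73.0 − 49.7)] = 5450.6 kg/h

ṁ_c = 5450 kg/h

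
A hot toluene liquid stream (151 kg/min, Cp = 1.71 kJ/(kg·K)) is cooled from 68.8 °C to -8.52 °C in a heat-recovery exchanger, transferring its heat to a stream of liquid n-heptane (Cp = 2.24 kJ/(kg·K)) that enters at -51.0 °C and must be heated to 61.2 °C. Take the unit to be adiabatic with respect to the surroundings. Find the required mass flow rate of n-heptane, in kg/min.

Heat released by hot stream: Q = 151 × 1.71 × (68.8 − -8.52) = 19965 kJ/min
Energy balance on cold side (adiabatic exchanger): Q = ṁ_c·Cp_c·(T_c,out − T_c,in)
ṁ_c = 19965 / [2.24 × (61.2 − -51.0)] = 79.437 kg/min

ṁ_c = 79.4 kg/min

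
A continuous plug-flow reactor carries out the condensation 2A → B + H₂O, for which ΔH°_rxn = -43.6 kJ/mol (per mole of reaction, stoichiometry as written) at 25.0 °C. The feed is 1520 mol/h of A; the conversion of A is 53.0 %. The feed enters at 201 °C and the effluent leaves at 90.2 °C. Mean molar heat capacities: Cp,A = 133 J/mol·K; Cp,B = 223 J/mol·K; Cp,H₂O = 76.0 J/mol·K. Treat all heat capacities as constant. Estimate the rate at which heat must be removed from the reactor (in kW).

Extent of reaction ξ = 0.530 × 1520 / 2 = 402.8 mol/h
Reaction term: ξ·ΔH°_rxn = 402.8 × -43.6 = -17562 kJ/h
Sensible, feed 201→25 °C: -35580 kJ/h
Outlet flows (mol/h): A 714.4, B 402.8, H₂O 402.8
Sensible, products 25→90.2 °C: 14047 kJ/h
Q = ΔH = -39095 kJ/h = -10.86 kW
Heat removed = 10.86 kW

Q_out = 10.9 kW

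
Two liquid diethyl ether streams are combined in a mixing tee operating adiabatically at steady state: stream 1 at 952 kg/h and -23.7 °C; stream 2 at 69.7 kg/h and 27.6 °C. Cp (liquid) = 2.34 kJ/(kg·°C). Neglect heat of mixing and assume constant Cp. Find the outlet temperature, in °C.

No heat crosses the boundary, so H_out = H_in.
Σ ṁᵢCp,ᵢTᵢ = 952×2.34×-23.7 + 69.7×2.34×27.6 = -48295
Σ ṁᵢCp,ᵢ = 952×2.34 + 69.7×2.34 = 2390.8
T_out = -48295 / 2390.8 = -20.2 °C

T_out = -20.2 °C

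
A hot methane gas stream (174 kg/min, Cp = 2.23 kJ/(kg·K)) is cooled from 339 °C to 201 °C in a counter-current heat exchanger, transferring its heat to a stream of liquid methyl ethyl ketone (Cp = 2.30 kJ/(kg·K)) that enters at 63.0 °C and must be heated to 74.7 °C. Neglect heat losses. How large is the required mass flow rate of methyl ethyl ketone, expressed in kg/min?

ṁ_c = 1990 kg/min

Heat released by hot stream: Q = 174 × 2.23 × (339 − 201) = 53547 kJ/min
Energy balance on cold side (adiabatic exchanger): Q = ṁ_c·Cp_c·(T_c,out − T_c,in)
ṁ_c = 53547 / [2.30 × (74.7 − 63.0)] = 1989.8 kg/min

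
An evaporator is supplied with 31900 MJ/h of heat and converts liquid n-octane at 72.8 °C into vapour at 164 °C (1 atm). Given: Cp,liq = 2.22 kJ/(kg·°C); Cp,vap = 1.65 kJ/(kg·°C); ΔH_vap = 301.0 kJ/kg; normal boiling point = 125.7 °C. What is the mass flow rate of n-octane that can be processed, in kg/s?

Δh = 2.22×(125.7−72.8) + 301.0 + 1.65×(164−125.7) = 481.63 kJ/kg
Q = 31900 MJ/h = 8861.1 kJ/s = 8861.1 kJ/s
ṁ = Q/Δh = 8861.1 / 481.63 = 18.398 kg/s

ṁ = 18.4 kg/s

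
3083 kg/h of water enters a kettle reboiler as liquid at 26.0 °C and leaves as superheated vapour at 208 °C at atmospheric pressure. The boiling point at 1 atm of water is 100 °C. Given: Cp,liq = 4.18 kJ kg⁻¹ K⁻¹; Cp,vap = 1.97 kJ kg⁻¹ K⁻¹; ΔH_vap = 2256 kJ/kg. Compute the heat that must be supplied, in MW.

Q = 2.38 MW

liquid 26.0→100 °C: 309.32 kJ/kg
vaporisation at 100 °C: 2256 kJ/kg
vapour 100→208 °C: 212.76 kJ/kg
Δh = 309.32 + 2256 + 212.76 = 2778.1 kJ/kg
Q = ṁ·Δh = 3083 kg/h × 2778.1 kJ/kg = 8.5648e+06 kJ/h
|Q| = 2379.1 kW = 2.3791 MW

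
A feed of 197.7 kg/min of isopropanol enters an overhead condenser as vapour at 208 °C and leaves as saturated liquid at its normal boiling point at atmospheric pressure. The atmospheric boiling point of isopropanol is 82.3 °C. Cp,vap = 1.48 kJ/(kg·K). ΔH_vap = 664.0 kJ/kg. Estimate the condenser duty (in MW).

Q_c = 2.80 MW

vapour 208→82.3 °C: -186.04 kJ/kg
condensation at 82.3 °C: -664 kJ/kg
Δh = -186.04 + -664 = -850.04 kJ/kg
Q = ṁ·Δh = 197.7 kg/min × -850.04 kJ/kg = -168050 kJ/min
|Q| = 2800.9 kW = 2.8009 MW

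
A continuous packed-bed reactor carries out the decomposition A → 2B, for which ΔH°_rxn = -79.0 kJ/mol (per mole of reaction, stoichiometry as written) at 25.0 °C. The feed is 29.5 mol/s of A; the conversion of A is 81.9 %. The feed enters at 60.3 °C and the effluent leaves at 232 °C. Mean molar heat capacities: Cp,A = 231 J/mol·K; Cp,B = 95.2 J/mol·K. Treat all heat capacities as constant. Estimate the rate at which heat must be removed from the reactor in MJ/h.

Q_out = 3390 MJ/h

Extent of reaction ξ = 0.819 × 29.5 = 24.16 mol/s
Reaction term: ξ·ΔH°_rxn = 24.16 × -79.0 = -1908.7 kJ/s
Sensible, feed 60.3→25 °C: -240.55 kJ/s
Outlet flows (mol/s): A 5.3395, B 48.321
Sensible, products 25→232 °C: 1207.6 kJ/s
Q = ΔH = -941.68 kJ/s = -941.68 kW
Heat removed = 3390 MJ/h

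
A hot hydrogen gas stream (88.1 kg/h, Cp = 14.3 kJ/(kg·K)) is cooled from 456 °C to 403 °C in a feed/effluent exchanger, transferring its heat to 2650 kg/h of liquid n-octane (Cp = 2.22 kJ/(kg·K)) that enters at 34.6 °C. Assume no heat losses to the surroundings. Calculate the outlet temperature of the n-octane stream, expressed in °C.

Heat released by hot stream: Q = 88.1 × 14.3 × (456 − 403) = 66771 kJ/h
Energy balance on cold side (adiabatic exchanger): Q = ṁ_c·Cp_c·(T_c,out − T_c,in)
T_c,out = 34.6 + 66771/(2650 × 2.22) = 45.95 °C

T_c,out = 45.9 °C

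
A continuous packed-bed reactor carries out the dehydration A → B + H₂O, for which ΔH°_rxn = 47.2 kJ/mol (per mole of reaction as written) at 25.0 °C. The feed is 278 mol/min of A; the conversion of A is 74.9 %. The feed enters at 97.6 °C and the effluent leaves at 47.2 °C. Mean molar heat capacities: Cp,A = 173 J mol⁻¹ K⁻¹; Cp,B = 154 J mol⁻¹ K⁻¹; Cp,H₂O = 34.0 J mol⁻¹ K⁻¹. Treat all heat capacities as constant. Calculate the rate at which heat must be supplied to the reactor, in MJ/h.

Extent of reaction ξ = 0.749 × 278 = 208.22 mol/min
Reaction term: ξ·ΔH°_rxn = 208.22 × 47.2 = 9828.1 kJ/min
Sensible, feed 97.6→25 °C: -3491.6 kJ/min
Outlet flows (mol/min): A 69.778, B 208.22, H₂O 208.22
Sensible, products 25→47.2 °C: 1137 kJ/min
Q = ΔH = 7473.5 kJ/min = 124.56 kW
Heat supplied = 448.41 MJ/h

Q_in = 448 MJ/h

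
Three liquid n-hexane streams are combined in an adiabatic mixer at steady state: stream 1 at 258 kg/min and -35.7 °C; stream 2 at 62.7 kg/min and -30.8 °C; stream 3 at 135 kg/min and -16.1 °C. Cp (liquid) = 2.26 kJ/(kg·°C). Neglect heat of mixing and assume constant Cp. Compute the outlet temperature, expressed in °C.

T_out = -29.2 °C

Adiabatic, steady state ⇒ Σ ṁᵢCp,ᵢ(T_out − Tᵢ) = 0
T_out = Σ ṁᵢCp,ᵢTᵢ / Σ ṁᵢCp,ᵢ
      = -30092 / 1029.9 = -29.219 °C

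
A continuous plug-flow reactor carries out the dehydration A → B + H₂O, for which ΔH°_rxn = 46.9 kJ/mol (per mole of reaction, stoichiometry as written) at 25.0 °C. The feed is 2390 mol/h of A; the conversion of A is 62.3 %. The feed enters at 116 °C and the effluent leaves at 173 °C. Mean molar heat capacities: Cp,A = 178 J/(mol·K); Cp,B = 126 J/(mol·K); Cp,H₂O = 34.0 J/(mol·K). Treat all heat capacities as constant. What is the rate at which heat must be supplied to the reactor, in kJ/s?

Q_in = 25.0 kJ/s

Extent of reaction ξ = 0.623 × 2390 = 1489 mol/h
Reaction term: ξ·ΔH°_rxn = 1489 × 46.9 = 69833 kJ/h
Sensible, feed 116→25 °C: -38713 kJ/h
Outlet flows (mol/h): A 901.03, B 1489, H₂O 1489
Sensible, products 25→173 °C: 58996 kJ/h
Q = ΔH = 90115 kJ/h = 25.032 kW
Heat supplied = 25.032 kJ/s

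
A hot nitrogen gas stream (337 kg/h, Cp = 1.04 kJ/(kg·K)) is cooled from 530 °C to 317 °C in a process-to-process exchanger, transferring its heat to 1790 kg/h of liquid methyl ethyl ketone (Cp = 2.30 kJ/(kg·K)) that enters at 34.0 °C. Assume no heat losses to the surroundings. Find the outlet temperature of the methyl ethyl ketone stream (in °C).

T_c,out = 52.1 °C

Heat released by hot stream: Q = 337 × 1.04 × (530 − 317) = 74652 kJ/h
Energy balance on cold side (adiabatic exchanger): Q = ṁ_c·Cp_c·(T_c,out − T_c,in)
T_c,out = 34.0 + 74652/(1790 × 2.30) = 52.133 °C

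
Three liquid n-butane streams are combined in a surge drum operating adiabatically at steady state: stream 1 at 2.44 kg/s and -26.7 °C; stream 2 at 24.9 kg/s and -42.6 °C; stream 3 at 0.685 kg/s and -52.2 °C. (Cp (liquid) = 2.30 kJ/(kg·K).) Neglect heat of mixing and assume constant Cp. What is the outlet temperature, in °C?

T_out = -41.5 °C

Adiabatic, steady state ⇒ Σ ṁᵢCp,ᵢ(T_out − Tᵢ) = 0
Σ ṁᵢCp,ᵢTᵢ = 2.44×2.30×-26.7 + 24.9×2.30×-42.6 + 0.685×2.30×-52.2 = -2671.8
Σ ṁᵢCp,ᵢ = 2.44×2.30 + 24.9×2.30 + 0.685×2.30 = 64.457
T_out = -2671.8 / 64.457 = -41.45 °C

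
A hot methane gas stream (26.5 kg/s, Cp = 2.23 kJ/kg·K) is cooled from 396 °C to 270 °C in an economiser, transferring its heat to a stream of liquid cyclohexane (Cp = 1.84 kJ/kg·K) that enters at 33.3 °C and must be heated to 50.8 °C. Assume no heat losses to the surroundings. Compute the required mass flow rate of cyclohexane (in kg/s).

Heat released by hot stream: Q = 26.5 × 2.23 × (396 − 270) = 7446 kJ/s
Energy balance on cold side (adiabatic exchanger): Q = ṁ_c·Cp_c·(T_c,out − T_c,in)
ṁ_c = 7446 / [1.84 × (50.8 − 33.3)] = 231.24 kg/s

ṁ_c = 231 kg/s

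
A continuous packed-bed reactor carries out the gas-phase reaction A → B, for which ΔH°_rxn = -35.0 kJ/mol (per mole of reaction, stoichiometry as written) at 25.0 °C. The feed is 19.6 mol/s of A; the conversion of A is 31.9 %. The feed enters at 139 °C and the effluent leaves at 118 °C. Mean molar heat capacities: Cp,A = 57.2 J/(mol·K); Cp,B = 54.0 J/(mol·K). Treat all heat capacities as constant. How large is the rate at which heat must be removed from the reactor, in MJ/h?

Q_out = 879 MJ/h

Extent of reaction ξ = 0.319 × 19.6 = 6.2524 mol/s
Reaction term: ξ·ΔH°_rxn = 6.2524 × -35.0 = -218.83 kJ/s
Sensible, feed 139→25 °C: -127.81 kJ/s
Outlet flows (mol/s): A 13.348, B 6.2524
Sensible, products 25→118 °C: 102.4 kJ/s
Q = ΔH = -244.24 kJ/s = -244.24 kW
Heat removed = 879.26 MJ/h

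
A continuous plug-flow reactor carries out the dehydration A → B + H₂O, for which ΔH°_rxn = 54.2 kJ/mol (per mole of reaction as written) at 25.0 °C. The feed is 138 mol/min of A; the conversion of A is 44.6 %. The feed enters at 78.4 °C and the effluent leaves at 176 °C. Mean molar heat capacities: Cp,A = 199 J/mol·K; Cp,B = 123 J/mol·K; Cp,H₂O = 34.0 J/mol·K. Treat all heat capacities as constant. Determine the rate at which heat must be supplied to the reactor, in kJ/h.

Q_in = 338000 kJ/h

Extent of reaction ξ = 0.446 × 138 = 61.548 mol/min
Reaction term: ξ·ΔH°_rxn = 61.548 × 54.2 = 3335.9 kJ/min
Sensible, feed 78.4→25 °C: -1466.5 kJ/min
Outlet flows (mol/min): A 76.452, B 61.548, H₂O 61.548
Sensible, products 25→176 °C: 3756.4 kJ/min
Q = ΔH = 5625.9 kJ/min = 93.764 kW
Heat supplied = 337550 kJ/h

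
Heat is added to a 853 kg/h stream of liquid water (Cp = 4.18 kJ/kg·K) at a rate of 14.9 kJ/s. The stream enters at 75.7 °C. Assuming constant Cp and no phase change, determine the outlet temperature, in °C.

Q = 14.9 kJ/s = 53640 kJ/h
ΔT = Q/(ṁ·Cp) = 53640/(853×4.18) = 15.044 K
T_out = 75.7 + 15.044 = 90.744 °C

T_out = 90.7 °C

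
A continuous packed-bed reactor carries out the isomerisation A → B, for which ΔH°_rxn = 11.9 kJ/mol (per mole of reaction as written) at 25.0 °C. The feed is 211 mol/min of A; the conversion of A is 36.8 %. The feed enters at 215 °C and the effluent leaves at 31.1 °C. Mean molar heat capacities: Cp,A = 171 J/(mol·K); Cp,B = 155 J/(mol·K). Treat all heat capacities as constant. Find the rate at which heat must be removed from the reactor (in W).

Extent of reaction ξ = 0.368 × 211 = 77.648 mol/min
Reaction term: ξ·ΔH°_rxn = 77.648 × 11.9 = 924.01 kJ/min
Sensible, feed 215→25 °C: -6855.4 kJ/min
Outlet flows (mol/min): A 133.35, B 77.648
Sensible, products 25→31.1 °C: 212.52 kJ/min
Q = ΔH = -5718.9 kJ/min = -95.314 kW
Heat removed = 95314 W

Q_out = 95300 W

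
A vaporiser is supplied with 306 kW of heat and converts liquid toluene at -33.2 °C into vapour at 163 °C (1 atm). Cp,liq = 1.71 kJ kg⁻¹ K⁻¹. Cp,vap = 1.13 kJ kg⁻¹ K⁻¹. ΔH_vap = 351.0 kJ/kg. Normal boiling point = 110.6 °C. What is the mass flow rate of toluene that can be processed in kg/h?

Δh = 1.71×(110.6−-33.2) + 351.0 + 1.13×(163−110.6) = 656.11 kJ/kg
Q = 306 kW = 306 kJ/s = 1.1016e+06 kJ/h
ṁ = Q/Δh = 1.1016e+06 / 656.11 = 1679 kg/h

ṁ = 1680 kg/h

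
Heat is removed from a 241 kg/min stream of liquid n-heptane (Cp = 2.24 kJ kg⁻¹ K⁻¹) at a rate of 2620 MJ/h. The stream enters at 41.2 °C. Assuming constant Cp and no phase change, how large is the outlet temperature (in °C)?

T_out = -39.7 °C

Q = 2620 MJ/h = 43667 kJ/min
ΔT = Q/(ṁ·Cp) = 43667/(241×2.24) = 80.888 K
T_out = 41.2 − 80.888 = -39.688 °C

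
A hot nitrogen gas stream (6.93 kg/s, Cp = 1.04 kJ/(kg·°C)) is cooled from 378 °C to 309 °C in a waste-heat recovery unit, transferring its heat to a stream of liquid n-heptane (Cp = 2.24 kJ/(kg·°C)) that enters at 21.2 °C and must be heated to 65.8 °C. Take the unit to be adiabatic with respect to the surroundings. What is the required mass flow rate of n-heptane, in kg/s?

ṁ_c = 4.98 kg/s

Heat released by hot stream: Q = 6.93 × 1.04 × (378 − 309) = 497.3 kJ/s
Energy balance on cold side (adiabatic exchanger): Q = ṁ_c·Cp_c·(T_c,out − T_c,in)
ṁ_c = 497.3 / [2.24 × (65.8 − 21.2)] = 4.9777 kg/s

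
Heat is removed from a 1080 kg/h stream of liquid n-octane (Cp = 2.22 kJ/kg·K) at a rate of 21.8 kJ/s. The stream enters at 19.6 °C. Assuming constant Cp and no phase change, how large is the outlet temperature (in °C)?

Q = 21.8 kJ/s = 78480 kJ/h
ΔT = Q/(ṁ·Cp) = 78480/(1080×2.22) = 32.733 K
T_out = 19.6 − 32.733 = -13.133 °C

T_out = -13.1 °C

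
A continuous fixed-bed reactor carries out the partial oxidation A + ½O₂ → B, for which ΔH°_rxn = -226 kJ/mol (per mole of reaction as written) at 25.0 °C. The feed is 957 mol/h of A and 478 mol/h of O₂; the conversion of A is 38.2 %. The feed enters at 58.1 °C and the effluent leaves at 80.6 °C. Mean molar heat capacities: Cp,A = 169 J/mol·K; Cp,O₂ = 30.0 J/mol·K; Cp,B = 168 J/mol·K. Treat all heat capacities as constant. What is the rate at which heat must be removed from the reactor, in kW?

Extent of reaction ξ = 0.382 × 957 = 365.57 mol/h
Reaction term: ξ·ΔH°_rxn = 365.57 × -226 = -82620 kJ/h
Sensible, feed 58.1→25 °C: -5828 kJ/h
Outlet flows (mol/h): A 591.43, O₂ 295.21, B 365.57
Sensible, products 25→80.6 °C: 9464.4 kJ/h
Q = ΔH = -78983 kJ/h = -21.94 kW
Heat removed = 21.94 kW

Q_out = 21.9 kW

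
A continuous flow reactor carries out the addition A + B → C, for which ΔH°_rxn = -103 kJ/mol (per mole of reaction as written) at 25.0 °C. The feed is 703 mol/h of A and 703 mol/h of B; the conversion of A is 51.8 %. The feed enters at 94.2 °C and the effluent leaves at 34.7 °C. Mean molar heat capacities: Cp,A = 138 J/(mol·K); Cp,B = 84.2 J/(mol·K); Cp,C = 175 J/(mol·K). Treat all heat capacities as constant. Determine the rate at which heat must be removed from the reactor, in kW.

Q_out = 13.0 kW

Extent of reaction ξ = 0.518 × 703 = 364.15 mol/h
Reaction term: ξ·ΔH°_rxn = 364.15 × -103 = -37508 kJ/h
Sensible, feed 94.2→25 °C: -10809 kJ/h
Outlet flows (mol/h): A 338.85, B 338.85, C 364.15
Sensible, products 25→34.7 °C: 1348.5 kJ/h
Q = ΔH = -46969 kJ/h = -13.047 kW
Heat removed = 13.047 kW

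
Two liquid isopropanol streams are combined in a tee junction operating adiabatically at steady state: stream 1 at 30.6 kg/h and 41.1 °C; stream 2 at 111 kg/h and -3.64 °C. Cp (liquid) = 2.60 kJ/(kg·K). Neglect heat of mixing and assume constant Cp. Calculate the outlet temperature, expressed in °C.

Adiabatic, steady state ⇒ Σ ṁᵢCp,ᵢ(T_out − Tᵢ) = 0
T_out = Σ ṁᵢCp,ᵢTᵢ / Σ ṁᵢCp,ᵢ
      = 2219.4 / 368.16 = 6.0284 °C

T_out = 6.03 °C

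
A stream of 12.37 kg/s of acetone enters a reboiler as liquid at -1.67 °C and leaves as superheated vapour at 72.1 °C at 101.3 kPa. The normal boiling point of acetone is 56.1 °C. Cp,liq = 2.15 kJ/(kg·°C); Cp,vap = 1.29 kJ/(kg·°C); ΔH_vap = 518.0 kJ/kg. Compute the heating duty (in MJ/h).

Q = 29500 MJ/h

liquid -1.67→56.1 °C: 124.21 kJ/kg
vaporisation at 56.1 °C: 518 kJ/kg
vapour 56.1→72.1 °C: 20.64 kJ/kg
Δh = 124.21 + 518 + 20.64 = 662.85 kJ/kg
Q = ṁ·Δh = 12.37 kg/s × 662.85 kJ/kg = 8199.4 kJ/s
|Q| = 8199.4 kW = 29518 MJ/h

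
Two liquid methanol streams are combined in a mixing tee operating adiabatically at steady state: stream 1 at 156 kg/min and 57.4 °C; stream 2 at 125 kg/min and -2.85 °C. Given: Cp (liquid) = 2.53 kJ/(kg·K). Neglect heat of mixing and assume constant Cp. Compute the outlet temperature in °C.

T_out = 30.6 °C

Adiabatic, steady state ⇒ Σ ṁᵢCp,ᵢ(T_out − Tᵢ) = 0
T_out = Σ ṁᵢCp,ᵢTᵢ / Σ ṁᵢCp,ᵢ
      = 21753 / 710.93 = 30.598 °C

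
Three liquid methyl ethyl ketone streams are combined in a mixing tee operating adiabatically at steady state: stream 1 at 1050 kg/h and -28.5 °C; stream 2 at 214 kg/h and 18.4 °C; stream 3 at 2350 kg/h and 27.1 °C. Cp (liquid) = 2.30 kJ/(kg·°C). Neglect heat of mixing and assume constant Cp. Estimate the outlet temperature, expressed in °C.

Energy balance with Q = 0: Σ ṁᵢCp,ᵢ(T_out − Tᵢ) = 0
Σ ṁᵢCp,ᵢTᵢ = 1050×2.30×-28.5 + 214×2.30×18.4 + 2350×2.30×27.1 = 86704
Σ ṁᵢCp,ᵢ = 1050×2.30 + 214×2.30 + 2350×2.30 = 8312.2
T_out = 86704 / 8312.2 = 10.431 °C

T_out = 10.4 °C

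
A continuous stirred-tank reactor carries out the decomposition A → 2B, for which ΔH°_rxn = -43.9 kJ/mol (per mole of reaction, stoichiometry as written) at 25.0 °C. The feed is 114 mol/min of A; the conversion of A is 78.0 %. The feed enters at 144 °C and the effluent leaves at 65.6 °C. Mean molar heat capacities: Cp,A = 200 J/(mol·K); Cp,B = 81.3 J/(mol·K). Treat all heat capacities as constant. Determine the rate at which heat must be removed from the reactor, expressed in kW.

Extent of reaction ξ = 0.780 × 114 = 88.92 mol/min
Reaction term: ξ·ΔH°_rxn = 88.92 × -43.9 = -3903.6 kJ/min
Sensible, feed 144→25 °C: -2713.2 kJ/min
Outlet flows (mol/min): A 25.08, B 177.84
Sensible, products 25→65.6 °C: 790.66 kJ/min
Q = ΔH = -5826.1 kJ/min = -97.102 kW
Heat removed = 97.102 kW

Q_out = 97.1 kW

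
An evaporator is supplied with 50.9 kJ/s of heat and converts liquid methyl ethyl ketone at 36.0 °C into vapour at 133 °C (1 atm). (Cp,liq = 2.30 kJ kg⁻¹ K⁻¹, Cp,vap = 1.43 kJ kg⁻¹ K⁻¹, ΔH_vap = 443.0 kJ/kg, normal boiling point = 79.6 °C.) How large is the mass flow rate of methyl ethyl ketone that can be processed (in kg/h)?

ṁ = 296 kg/h

Δh = 2.30×(79.6−36.0) + 443.0 + 1.43×(133−79.6) = 619.64 kJ/kg
Q = 50.9 kJ/s = 50.9 kJ/s = 183240 kJ/h
ṁ = Q/Δh = 183240 / 619.64 = 295.72 kg/h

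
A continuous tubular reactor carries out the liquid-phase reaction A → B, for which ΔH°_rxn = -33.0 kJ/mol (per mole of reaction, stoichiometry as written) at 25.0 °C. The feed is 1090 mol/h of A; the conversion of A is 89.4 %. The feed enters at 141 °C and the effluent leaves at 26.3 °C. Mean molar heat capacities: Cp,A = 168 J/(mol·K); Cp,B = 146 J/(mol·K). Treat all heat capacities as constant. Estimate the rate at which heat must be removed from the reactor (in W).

Extent of reaction ξ = 0.894 × 1090 = 974.46 mol/h
Reaction term: ξ·ΔH°_rxn = 974.46 × -33.0 = -32157 kJ/h
Sensible, feed 141→25 °C: -21242 kJ/h
Outlet flows (mol/h): A 115.54, B 974.46
Sensible, products 25→26.3 °C: 210.19 kJ/h
Q = ΔH = -53189 kJ/h = -14.775 kW
Heat removed = 14775 W

Q_out = 14800 W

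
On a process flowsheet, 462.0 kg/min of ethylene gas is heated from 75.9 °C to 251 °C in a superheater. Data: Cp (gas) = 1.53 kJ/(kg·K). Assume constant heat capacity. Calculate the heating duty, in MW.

Q = 2.06 MW

Q = ṁ·Cp·ΔT = 462.0 × 1.53 × (251 − 75.9) = 123770 kJ/min
Converting: 123770 / 60 s = 2062.9 kW
Heating duty = 2.0629 MW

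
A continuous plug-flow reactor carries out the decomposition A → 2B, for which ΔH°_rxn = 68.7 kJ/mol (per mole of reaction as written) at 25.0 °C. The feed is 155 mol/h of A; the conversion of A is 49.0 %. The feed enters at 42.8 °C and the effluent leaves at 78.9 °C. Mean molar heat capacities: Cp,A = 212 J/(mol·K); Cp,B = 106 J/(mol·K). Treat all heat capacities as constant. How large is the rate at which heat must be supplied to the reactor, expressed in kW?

Extent of reaction ξ = 0.490 × 155 = 75.95 mol/h
Reaction term: ξ·ΔH°_rxn = 75.95 × 68.7 = 5217.8 kJ/h
Sensible, feed 42.8→25 °C: -584.91 kJ/h
Outlet flows (mol/h): A 79.05, B 151.9
Sensible, products 25→78.9 °C: 1771.2 kJ/h
Q = ΔH = 6404 kJ/h = 1.7789 kW
Heat supplied = 1.7789 kW

Q_in = 1.78 kW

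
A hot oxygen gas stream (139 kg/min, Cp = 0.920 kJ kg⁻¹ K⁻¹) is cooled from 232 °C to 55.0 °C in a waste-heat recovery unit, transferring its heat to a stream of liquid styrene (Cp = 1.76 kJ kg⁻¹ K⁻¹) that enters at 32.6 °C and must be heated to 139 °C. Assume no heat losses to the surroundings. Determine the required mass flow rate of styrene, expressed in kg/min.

Heat released by hot stream: Q = 139 × 0.920 × (232 − 55.0) = 22635 kJ/min
Energy balance on cold side (adiabatic exchanger): Q = ṁ_c·Cp_c·(T_c,out − T_c,in)
ṁ_c = 22635 / [1.76 × (139 − 32.6)] = 120.87 kg/min

ṁ_c = 121 kg/min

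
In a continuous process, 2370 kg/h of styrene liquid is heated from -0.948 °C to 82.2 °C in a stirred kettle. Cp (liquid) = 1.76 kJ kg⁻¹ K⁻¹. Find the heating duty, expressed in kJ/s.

Q = 96.3 kJ/s

Q = ṁ·Cp·ΔT = 2370 × 1.76 × (82.2 − -0.948) = 346830 kJ/h
Converting: 346830 / 3600 s = 96.341 kW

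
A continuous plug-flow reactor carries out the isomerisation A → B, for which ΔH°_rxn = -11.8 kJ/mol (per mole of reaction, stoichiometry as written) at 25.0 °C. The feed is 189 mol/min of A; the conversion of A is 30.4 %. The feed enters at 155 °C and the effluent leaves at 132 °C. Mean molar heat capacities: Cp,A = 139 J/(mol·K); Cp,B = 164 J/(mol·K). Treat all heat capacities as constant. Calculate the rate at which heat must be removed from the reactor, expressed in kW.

Extent of reaction ξ = 0.304 × 189 = 57.456 mol/min
Reaction term: ξ·ΔH°_rxn = 57.456 × -11.8 = -677.98 kJ/min
Sensible, feed 155→25 °C: -3415.2 kJ/min
Outlet flows (mol/min): A 131.54, B 57.456
Sensible, products 25→132 °C: 2964.7 kJ/min
Q = ΔH = -1128.5 kJ/min = -18.809 kW
Heat removed = 18.809 kW

Q_out = 18.8 kW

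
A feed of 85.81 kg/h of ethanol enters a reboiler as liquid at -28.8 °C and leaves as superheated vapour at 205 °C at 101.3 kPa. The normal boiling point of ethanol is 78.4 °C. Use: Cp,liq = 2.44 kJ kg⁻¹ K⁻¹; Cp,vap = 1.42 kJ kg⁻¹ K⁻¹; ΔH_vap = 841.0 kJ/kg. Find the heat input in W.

Q = 30600 W

liquid -28.8→78.4 °C: 261.57 kJ/kg
vaporisation at 78.4 °C: 841 kJ/kg
vapour 78.4→205 °C: 179.77 kJ/kg
Δh = 261.57 + 841 + 179.77 = 1282.3 kJ/kg
Q = ṁ·Δh = 85.81 kg/h × 1282.3 kJ/kg = 110040 kJ/h
|Q| = 30.566 kW = 30566 W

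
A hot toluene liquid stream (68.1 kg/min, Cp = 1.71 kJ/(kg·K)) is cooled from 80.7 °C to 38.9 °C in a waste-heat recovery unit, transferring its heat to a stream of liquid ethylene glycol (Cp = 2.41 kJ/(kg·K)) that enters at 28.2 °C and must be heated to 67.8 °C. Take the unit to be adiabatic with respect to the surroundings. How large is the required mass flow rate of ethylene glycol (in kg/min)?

Heat released by hot stream: Q = 68.1 × 1.71 × (80.7 − 38.9) = 4867.7 kJ/min
Energy balance on cold side (adiabatic exchanger): Q = ṁ_c·Cp_c·(T_c,out − T_c,in)
ṁ_c = 4867.7 / [2.41 × (67.8 − 28.2)] = 51.004 kg/min

ṁ_c = 51.0 kg/min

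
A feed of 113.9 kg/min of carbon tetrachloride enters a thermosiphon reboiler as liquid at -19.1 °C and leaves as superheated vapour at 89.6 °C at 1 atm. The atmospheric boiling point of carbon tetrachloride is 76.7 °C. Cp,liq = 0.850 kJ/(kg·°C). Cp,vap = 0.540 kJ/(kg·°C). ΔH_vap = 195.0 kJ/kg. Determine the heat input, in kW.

liquid -19.1→76.7 °C: 81.43 kJ/kg
vaporisation at 76.7 °C: 195 kJ/kg
vapour 76.7→89.6 °C: 6.966 kJ/kg
Δh = 81.43 + 195 + 6.966 = 283.4 kJ/kg
Q = ṁ·Δh = 113.9 kg/min × 283.4 kJ/kg = 32279 kJ/min
|Q| = 537.98 kW

Q = 538 kW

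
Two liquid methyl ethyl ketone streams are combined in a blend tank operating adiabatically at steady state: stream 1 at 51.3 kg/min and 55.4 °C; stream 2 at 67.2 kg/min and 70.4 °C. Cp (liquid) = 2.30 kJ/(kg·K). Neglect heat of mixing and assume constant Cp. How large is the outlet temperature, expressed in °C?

No heat crosses the boundary, so H_out = H_in.
T_out = Σ ṁᵢCp,ᵢTᵢ / Σ ṁᵢCp,ᵢ
      = 17418 / 272.55 = 63.906 °C

T_out = 63.9 °C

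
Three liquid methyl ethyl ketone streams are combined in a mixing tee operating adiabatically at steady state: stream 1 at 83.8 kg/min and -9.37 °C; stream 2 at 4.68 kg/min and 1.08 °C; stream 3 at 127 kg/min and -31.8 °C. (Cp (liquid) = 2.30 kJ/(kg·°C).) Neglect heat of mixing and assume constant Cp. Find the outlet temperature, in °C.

T_out = -22.4 °C

Adiabatic, steady state ⇒ Σ ṁᵢCp,ᵢ(T_out − Tᵢ) = 0
Σ ṁᵢCp,ᵢTᵢ = 83.8×2.30×-9.37 + 4.68×2.30×1.08 + 127×2.30×-31.8 = -11083
Σ ṁᵢCp,ᵢ = 83.8×2.30 + 4.68×2.30 + 127×2.30 = 495.6
T_out = -11083 / 495.6 = -22.363 °C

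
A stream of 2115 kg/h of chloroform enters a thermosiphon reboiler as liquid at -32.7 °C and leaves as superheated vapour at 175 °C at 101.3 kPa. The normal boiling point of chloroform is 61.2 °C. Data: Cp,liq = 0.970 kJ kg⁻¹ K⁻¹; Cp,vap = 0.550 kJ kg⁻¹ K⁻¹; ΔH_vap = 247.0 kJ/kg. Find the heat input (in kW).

Q = 235 kW

liquid -32.7→61.2 °C: 91.083 kJ/kg
vaporisation at 61.2 °C: 247 kJ/kg
vapour 61.2→175 °C: 62.59 kJ/kg
Δh = 91.083 + 247 + 62.59 = 400.67 kJ/kg
Q = ṁ·Δh = 2115 kg/h × 400.67 kJ/kg = 847420 kJ/h
|Q| = 235.4 kW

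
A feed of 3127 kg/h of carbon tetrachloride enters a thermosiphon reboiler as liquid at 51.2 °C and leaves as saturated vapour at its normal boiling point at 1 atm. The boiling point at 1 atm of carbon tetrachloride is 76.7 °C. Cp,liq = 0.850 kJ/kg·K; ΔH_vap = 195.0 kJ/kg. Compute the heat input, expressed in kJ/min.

liquid 51.2→76.7 °C: 21.675 kJ/kg
vaporisation at 76.7 °C: 195 kJ/kg
Δh = 21.675 + 195 = 216.68 kJ/kg
Q = ṁ·Δh = 3127 kg/h × 216.68 kJ/kg = 677540 kJ/h
|Q| = 188.21 kW = 11292 kJ/min

Q = 11300 kJ/min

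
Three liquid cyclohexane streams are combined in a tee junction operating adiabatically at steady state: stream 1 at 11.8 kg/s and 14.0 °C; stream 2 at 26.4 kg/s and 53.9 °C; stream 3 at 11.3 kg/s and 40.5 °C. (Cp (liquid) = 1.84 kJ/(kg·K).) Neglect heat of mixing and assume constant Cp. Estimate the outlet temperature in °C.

Adiabatic, steady state ⇒ Σ ṁᵢCp,ᵢ(T_out − Tᵢ) = 0
Σ ṁᵢCp,ᵢTᵢ = 11.8×1.84×14.0 + 26.4×1.84×53.9 + 11.3×1.84×40.5 = 3764.3
Σ ṁᵢCp,ᵢ = 11.8×1.84 + 26.4×1.84 + 11.3×1.84 = 91.08
T_out = 3764.3 / 91.08 = 41.329 °C

T_out = 41.3 °C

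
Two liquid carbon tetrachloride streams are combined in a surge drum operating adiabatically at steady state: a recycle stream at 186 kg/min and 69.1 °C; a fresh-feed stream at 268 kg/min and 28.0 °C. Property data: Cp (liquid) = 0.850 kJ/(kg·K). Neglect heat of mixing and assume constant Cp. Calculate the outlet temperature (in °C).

Energy balance with Q = 0: Σ ṁᵢCp,ᵢ(T_out − Tᵢ) = 0
Σ ṁᵢCp,ᵢTᵢ = 186×0.850×69.1 + 268×0.850×28.0 = 17303
Σ ṁᵢCp,ᵢ = 186×0.850 + 268×0.850 = 385.9
T_out = 17303 / 385.9 = 44.838 °C

T_out = 44.8 °C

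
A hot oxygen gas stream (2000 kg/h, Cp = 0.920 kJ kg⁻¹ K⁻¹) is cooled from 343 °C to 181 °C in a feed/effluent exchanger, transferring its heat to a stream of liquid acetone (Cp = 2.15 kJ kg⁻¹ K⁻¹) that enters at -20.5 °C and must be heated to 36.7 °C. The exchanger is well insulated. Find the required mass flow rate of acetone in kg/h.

ṁ_c = 2420 kg/h

Heat released by hot stream: Q = 2000 × 0.920 × (343 − 181) = 298080 kJ/h
Energy balance on cold side (adiabatic exchanger): Q = ṁ_c·Cp_c·(T_c,out − T_c,in)
ṁ_c = 298080 / [2.15 × (36.7 − -20.5)] = 2423.8 kg/h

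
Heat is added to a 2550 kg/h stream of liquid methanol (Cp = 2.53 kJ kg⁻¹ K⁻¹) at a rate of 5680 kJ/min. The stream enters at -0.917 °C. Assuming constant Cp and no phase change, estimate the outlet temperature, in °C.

Q = 5680 kJ/min = 340800 kJ/h
ΔT = Q/(ṁ·Cp) = 340800/(2550×2.53) = 52.825 K
T_out = -0.917 + 52.825 = 51.908 °C

T_out = 51.9 °C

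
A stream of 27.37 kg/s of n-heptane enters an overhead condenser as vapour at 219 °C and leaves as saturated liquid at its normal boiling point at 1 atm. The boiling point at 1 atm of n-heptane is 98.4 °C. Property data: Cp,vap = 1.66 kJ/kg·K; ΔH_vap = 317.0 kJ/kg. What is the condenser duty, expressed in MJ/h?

vapour 219→98.4 °C: -200.2 kJ/kg
condensation at 98.4 °C: -317 kJ/kg
Δh = -200.2 + -317 = -517.2 kJ/kg
Q = ṁ·Δh = 27.37 kg/s × -517.2 kJ/kg = -14156 kJ/s
|Q| = 14156 kW = 50960 MJ/h

Q_c = 51000 MJ/h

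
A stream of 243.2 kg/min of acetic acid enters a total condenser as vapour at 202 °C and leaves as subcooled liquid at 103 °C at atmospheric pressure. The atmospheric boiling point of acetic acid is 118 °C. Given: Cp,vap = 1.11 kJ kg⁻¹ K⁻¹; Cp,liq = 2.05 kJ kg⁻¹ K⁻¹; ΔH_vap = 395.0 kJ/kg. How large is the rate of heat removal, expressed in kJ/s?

Q_c = 2100 kJ/s

vapour 202→118 °C: -93.24 kJ/kg
condensation at 118 °C: -395 kJ/kg
liquid 118→103 °C: -30.75 kJ/kg
Δh = -93.24 + -395 + -30.75 = -518.99 kJ/kg
Q = ṁ·Δh = 243.2 kg/min × -518.99 kJ/kg = -126220 kJ/min
|Q| = 2103.6 kW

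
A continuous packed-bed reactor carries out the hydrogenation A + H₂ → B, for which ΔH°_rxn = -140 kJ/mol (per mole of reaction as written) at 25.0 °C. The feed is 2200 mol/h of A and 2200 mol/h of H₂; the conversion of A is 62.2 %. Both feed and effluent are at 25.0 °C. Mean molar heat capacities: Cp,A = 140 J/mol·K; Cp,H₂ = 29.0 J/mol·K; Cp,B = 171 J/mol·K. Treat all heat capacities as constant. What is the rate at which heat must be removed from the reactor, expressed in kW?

Extent of reaction ξ = 0.622 × 2200 = 1368.4 mol/h
Reaction term: ξ·ΔH°_rxn = 1368.4 × -140 = -191580 kJ/h
Q = ΔH = -191580 kJ/h = -53.216 kW
Heat removed = 53.216 kW

Q_out = 53.2 kW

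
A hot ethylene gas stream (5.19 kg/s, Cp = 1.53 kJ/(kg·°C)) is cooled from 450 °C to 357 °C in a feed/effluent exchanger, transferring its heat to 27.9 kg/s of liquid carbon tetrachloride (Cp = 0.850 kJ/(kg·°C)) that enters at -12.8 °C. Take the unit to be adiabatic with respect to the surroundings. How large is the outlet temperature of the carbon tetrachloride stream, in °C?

Heat released by hot stream: Q = 5.19 × 1.53 × (450 − 357) = 738.49 kJ/s
Energy balance on cold side (adiabatic exchanger): Q = ṁ_c·Cp_c·(T_c,out − T_c,in)
T_c,out = -12.8 + 738.49/(27.9 × 0.850) = 18.34 °C

T_c,out = 18.3 °C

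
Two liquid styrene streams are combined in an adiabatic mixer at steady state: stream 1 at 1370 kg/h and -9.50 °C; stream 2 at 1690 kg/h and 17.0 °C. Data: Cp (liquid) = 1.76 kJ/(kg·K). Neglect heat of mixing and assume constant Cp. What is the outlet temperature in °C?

T_out = 5.14 °C

Adiabatic, steady state ⇒ Σ ṁᵢCp,ᵢ(T_out − Tᵢ) = 0
T_out = Σ ṁᵢCp,ᵢTᵢ / Σ ṁᵢCp,ᵢ
      = 27658 / 5385.6 = 5.1356 °C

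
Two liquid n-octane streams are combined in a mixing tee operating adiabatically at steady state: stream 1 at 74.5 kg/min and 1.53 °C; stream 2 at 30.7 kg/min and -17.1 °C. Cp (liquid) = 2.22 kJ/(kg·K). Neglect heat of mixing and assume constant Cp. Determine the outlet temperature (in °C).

T_out = -3.91 °C

No heat crosses the boundary, so H_out = H_in.
T_out = Σ ṁᵢCp,ᵢTᵢ / Σ ṁᵢCp,ᵢ
      = -912.39 / 233.54 = -3.9067 °C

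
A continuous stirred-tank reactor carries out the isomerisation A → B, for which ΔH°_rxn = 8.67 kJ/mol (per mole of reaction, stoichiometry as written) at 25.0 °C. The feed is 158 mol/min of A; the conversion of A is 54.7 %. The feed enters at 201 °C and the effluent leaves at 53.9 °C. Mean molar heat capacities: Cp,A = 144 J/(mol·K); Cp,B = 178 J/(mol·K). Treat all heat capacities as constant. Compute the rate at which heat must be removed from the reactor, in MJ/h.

Q_out = 151 MJ/h

Extent of reaction ξ = 0.547 × 158 = 86.426 mol/min
Reaction term: ξ·ΔH°_rxn = 86.426 × 8.67 = 749.31 kJ/min
Sensible, feed 201→25 °C: -4004.4 kJ/min
Outlet flows (mol/min): A 71.574, B 86.426
Sensible, products 25→53.9 °C: 742.45 kJ/min
Q = ΔH = -2512.6 kJ/min = -41.876 kW
Heat removed = 150.76 MJ/h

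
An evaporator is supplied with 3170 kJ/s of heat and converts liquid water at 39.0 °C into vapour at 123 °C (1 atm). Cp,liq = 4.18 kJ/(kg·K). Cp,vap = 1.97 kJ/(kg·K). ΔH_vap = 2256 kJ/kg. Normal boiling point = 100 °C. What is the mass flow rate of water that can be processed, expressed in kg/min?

Δh = 4.18×(100−39.0) + 2256 + 1.97×(123−100) = 2556.3 kJ/kg
Q = 3170 kJ/s = 3170 kJ/s = 190200 kJ/min
ṁ = Q/Δh = 190200 / 2556.3 = 74.405 kg/min

ṁ = 74.4 kg/min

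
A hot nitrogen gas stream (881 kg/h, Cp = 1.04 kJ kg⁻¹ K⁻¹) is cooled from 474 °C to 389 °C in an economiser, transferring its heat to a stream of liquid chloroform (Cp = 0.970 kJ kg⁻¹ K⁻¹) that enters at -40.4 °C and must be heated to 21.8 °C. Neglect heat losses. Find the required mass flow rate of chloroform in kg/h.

ṁ_c = 1290 kg/h

Heat released by hot stream: Q = 881 × 1.04 × (474 − 389) = 77880 kJ/h
Energy balance on cold side (adiabatic exchanger): Q = ṁ_c·Cp_c·(T_c,out − T_c,in)
ṁ_c = 77880 / [0.970 × (21.8 − -40.4)] = 1290.8 kg/h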